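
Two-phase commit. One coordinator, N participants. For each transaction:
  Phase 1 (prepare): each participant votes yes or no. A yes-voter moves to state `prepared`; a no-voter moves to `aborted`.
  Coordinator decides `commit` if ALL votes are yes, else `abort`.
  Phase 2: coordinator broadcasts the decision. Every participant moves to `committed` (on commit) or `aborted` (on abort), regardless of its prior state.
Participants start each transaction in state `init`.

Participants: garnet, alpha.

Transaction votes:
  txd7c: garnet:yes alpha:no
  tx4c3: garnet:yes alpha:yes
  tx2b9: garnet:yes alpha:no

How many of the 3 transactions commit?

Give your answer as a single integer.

Answer: 1

Derivation:
txd7c: no from alpha -> abort (commits=0)
tx4c3: all yes -> commit (commits=1)
tx2b9: no from alpha -> abort (commits=1)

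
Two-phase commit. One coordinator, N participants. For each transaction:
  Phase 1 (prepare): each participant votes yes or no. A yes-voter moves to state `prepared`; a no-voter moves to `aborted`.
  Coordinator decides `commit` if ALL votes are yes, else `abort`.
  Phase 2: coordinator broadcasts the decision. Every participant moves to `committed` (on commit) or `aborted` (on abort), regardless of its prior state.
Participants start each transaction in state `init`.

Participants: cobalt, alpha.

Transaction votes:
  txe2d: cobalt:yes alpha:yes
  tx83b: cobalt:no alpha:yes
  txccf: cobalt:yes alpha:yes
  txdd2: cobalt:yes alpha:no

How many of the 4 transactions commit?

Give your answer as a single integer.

txe2d: all yes -> commit (commits=1)
tx83b: no from cobalt -> abort (commits=1)
txccf: all yes -> commit (commits=2)
txdd2: no from alpha -> abort (commits=2)

Answer: 2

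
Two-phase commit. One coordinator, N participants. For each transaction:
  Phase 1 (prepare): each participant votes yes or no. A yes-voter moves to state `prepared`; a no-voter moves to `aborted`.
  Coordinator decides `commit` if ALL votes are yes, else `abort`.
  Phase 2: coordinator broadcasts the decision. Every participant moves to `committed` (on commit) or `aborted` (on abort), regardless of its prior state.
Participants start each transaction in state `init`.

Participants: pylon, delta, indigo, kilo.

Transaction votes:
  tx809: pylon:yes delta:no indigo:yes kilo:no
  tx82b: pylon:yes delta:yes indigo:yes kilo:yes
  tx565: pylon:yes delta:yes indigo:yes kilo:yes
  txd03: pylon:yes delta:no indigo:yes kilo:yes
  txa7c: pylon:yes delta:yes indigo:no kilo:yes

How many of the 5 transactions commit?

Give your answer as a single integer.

tx809: no from delta, kilo -> abort (commits=0)
tx82b: all yes -> commit (commits=1)
tx565: all yes -> commit (commits=2)
txd03: no from delta -> abort (commits=2)
txa7c: no from indigo -> abort (commits=2)

Answer: 2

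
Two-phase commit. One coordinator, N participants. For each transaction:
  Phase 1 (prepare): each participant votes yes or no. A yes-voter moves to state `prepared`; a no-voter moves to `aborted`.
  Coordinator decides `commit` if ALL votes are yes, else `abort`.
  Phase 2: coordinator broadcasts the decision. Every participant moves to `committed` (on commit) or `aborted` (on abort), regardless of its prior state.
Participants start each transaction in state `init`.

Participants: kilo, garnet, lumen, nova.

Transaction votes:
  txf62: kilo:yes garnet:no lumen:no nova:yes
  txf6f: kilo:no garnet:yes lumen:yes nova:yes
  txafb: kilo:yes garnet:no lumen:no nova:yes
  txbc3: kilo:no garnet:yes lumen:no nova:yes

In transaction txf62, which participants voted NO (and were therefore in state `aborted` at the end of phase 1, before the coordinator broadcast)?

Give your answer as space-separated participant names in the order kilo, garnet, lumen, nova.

Txn txf62 phase 1: kilo yes -> prepared; garnet no -> aborted; lumen no -> aborted; nova yes -> prepared

Answer: garnet lumen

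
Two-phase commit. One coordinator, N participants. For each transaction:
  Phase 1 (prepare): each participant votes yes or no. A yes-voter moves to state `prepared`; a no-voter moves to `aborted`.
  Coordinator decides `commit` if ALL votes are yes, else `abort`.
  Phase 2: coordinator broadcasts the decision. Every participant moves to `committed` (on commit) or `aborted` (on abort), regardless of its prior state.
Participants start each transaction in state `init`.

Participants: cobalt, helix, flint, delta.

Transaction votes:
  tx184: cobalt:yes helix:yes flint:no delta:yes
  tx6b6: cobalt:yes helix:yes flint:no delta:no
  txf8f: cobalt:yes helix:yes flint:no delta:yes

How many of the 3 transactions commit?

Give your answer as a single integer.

tx184: no from flint -> abort (commits=0)
tx6b6: no from flint, delta -> abort (commits=0)
txf8f: no from flint -> abort (commits=0)

Answer: 0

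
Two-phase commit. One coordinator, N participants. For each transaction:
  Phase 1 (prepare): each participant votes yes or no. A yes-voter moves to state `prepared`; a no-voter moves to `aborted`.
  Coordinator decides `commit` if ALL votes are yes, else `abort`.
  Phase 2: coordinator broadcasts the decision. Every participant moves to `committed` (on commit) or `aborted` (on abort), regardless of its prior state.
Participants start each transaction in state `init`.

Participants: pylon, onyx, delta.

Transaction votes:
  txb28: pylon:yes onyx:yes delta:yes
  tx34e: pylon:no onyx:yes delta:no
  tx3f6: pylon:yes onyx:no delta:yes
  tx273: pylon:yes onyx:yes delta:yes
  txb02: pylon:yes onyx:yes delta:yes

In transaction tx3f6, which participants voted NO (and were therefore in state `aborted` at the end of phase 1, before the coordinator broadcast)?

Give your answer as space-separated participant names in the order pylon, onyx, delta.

Txn tx3f6 phase 1: pylon yes -> prepared; onyx no -> aborted; delta yes -> prepared

Answer: onyx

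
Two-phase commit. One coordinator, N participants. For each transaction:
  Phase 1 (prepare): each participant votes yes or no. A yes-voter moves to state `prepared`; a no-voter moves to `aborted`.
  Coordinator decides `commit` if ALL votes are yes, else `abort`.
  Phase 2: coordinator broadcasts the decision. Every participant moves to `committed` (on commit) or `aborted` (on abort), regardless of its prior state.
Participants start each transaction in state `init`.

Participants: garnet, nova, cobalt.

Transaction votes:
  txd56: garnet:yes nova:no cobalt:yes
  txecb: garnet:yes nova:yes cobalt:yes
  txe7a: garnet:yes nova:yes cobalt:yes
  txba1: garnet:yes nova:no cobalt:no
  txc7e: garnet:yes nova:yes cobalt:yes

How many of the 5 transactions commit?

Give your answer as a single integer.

Answer: 3

Derivation:
txd56: no from nova -> abort (commits=0)
txecb: all yes -> commit (commits=1)
txe7a: all yes -> commit (commits=2)
txba1: no from nova, cobalt -> abort (commits=2)
txc7e: all yes -> commit (commits=3)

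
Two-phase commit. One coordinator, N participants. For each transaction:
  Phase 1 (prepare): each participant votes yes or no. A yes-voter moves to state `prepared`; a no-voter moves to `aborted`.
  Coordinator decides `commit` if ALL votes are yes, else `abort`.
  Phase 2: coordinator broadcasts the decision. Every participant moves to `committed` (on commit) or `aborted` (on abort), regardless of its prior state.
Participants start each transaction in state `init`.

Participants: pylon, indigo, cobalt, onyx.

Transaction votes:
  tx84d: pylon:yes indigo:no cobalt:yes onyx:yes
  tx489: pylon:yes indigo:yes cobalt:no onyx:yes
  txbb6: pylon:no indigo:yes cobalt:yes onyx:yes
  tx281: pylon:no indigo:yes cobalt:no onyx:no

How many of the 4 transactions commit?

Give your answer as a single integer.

tx84d: no from indigo -> abort (commits=0)
tx489: no from cobalt -> abort (commits=0)
txbb6: no from pylon -> abort (commits=0)
tx281: no from pylon, cobalt, onyx -> abort (commits=0)

Answer: 0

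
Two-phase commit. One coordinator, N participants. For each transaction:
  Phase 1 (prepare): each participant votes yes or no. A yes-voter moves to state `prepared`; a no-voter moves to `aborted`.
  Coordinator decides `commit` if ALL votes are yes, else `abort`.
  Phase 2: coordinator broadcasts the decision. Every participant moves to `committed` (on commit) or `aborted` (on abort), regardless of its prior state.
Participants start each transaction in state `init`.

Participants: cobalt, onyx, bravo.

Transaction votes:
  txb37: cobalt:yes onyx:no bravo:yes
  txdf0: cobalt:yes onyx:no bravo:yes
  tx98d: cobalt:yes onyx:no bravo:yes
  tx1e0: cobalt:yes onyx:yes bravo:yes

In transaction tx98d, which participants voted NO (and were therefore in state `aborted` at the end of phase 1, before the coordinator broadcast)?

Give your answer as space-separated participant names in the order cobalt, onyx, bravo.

Txn tx98d phase 1: cobalt yes -> prepared; onyx no -> aborted; bravo yes -> prepared

Answer: onyx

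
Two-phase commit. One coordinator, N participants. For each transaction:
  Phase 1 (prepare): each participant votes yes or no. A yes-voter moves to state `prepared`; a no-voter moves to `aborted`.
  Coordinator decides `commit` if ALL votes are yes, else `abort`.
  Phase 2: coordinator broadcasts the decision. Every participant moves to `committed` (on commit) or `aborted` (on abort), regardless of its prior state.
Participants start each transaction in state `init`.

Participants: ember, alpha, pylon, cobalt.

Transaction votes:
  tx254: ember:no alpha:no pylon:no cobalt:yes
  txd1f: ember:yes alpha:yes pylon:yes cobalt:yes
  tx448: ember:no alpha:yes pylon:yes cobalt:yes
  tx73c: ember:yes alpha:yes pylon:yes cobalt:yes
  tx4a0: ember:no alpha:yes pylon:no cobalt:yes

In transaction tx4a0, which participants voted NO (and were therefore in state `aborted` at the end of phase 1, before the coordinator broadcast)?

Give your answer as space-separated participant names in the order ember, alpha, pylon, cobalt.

Answer: ember pylon

Derivation:
Txn tx4a0 phase 1: ember no -> aborted; alpha yes -> prepared; pylon no -> aborted; cobalt yes -> prepared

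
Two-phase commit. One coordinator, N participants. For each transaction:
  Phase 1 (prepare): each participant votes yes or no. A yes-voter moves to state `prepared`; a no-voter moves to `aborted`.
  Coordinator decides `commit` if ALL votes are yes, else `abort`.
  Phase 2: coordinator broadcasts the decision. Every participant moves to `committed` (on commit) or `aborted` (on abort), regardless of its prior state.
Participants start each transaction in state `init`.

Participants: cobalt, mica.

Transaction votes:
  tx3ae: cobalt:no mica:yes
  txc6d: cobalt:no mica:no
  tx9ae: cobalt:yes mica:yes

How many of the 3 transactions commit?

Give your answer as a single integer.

Answer: 1

Derivation:
tx3ae: no from cobalt -> abort (commits=0)
txc6d: no from cobalt, mica -> abort (commits=0)
tx9ae: all yes -> commit (commits=1)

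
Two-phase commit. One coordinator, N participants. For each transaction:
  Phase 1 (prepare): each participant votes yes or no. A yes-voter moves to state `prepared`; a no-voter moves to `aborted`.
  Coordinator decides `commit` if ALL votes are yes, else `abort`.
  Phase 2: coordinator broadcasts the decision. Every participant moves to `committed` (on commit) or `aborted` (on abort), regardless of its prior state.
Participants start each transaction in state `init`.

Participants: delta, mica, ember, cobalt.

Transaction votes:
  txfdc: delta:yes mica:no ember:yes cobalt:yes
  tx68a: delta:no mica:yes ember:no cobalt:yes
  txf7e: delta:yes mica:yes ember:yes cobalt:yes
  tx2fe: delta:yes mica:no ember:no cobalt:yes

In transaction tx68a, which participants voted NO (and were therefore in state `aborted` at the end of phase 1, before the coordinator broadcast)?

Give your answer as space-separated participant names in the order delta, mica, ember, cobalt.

Txn tx68a phase 1: delta no -> aborted; mica yes -> prepared; ember no -> aborted; cobalt yes -> prepared

Answer: delta ember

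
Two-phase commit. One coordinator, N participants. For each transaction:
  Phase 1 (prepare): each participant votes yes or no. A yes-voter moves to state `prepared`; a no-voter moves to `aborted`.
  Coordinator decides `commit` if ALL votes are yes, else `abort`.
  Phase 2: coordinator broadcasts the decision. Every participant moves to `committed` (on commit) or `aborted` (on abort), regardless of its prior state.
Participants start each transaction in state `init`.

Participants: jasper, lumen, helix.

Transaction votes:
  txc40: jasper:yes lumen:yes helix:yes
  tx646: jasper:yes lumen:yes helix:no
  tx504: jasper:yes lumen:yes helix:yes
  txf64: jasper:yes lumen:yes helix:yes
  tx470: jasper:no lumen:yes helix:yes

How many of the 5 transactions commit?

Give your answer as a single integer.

txc40: all yes -> commit (commits=1)
tx646: no from helix -> abort (commits=1)
tx504: all yes -> commit (commits=2)
txf64: all yes -> commit (commits=3)
tx470: no from jasper -> abort (commits=3)

Answer: 3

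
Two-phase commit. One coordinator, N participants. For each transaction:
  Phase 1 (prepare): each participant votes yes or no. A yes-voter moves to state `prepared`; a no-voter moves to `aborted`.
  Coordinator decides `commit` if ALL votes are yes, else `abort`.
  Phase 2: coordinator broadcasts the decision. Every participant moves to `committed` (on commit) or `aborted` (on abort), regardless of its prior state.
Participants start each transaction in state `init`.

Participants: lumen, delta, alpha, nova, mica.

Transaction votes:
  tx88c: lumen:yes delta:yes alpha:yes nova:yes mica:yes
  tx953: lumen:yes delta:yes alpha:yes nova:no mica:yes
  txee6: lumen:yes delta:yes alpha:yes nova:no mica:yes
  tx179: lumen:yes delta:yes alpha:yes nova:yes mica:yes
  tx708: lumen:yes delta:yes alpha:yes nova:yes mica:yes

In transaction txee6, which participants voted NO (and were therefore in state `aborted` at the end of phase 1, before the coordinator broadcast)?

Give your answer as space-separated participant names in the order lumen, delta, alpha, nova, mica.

Answer: nova

Derivation:
Txn txee6 phase 1: lumen yes -> prepared; delta yes -> prepared; alpha yes -> prepared; nova no -> aborted; mica yes -> prepared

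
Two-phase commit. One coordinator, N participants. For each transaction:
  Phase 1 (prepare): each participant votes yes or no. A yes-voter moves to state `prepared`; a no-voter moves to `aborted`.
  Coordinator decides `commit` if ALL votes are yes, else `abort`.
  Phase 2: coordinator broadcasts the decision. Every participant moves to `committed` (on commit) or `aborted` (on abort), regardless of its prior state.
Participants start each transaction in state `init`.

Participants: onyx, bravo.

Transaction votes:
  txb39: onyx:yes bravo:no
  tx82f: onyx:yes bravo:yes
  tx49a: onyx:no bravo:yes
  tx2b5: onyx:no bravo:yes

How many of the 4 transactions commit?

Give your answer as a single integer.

Answer: 1

Derivation:
txb39: no from bravo -> abort (commits=0)
tx82f: all yes -> commit (commits=1)
tx49a: no from onyx -> abort (commits=1)
tx2b5: no from onyx -> abort (commits=1)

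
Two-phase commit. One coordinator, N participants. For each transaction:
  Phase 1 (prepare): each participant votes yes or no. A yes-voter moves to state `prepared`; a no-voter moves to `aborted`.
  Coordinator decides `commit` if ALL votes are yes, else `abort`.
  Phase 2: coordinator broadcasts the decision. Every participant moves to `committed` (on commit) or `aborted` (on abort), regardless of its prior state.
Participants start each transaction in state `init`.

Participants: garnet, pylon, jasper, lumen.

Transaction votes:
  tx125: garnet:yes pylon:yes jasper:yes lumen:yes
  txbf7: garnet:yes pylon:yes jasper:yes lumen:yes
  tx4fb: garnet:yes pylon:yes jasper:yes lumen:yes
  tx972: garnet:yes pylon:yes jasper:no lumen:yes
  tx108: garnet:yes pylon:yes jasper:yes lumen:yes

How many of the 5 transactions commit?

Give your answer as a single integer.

tx125: all yes -> commit (commits=1)
txbf7: all yes -> commit (commits=2)
tx4fb: all yes -> commit (commits=3)
tx972: no from jasper -> abort (commits=3)
tx108: all yes -> commit (commits=4)

Answer: 4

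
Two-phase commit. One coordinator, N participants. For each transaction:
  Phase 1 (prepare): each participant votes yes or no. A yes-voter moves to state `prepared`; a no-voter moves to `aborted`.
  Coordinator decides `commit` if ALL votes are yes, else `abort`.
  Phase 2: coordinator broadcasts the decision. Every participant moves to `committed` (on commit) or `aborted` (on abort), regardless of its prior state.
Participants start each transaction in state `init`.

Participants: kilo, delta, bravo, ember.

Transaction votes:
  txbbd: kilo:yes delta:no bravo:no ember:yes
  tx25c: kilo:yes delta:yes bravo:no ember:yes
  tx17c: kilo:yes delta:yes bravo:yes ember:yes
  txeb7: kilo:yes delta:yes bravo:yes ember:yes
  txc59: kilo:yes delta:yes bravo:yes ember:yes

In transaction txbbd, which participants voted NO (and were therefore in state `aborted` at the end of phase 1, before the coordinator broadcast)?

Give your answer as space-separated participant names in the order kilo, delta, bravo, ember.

Txn txbbd phase 1: kilo yes -> prepared; delta no -> aborted; bravo no -> aborted; ember yes -> prepared

Answer: delta bravo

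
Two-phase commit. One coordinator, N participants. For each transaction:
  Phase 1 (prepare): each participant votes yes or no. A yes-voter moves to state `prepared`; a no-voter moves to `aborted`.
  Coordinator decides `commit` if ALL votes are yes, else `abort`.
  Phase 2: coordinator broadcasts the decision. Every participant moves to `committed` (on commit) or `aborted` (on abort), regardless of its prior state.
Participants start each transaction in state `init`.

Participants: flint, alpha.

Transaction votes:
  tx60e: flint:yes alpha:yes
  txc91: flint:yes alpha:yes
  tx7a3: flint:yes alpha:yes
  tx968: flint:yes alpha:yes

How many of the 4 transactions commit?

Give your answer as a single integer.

Answer: 4

Derivation:
tx60e: all yes -> commit (commits=1)
txc91: all yes -> commit (commits=2)
tx7a3: all yes -> commit (commits=3)
tx968: all yes -> commit (commits=4)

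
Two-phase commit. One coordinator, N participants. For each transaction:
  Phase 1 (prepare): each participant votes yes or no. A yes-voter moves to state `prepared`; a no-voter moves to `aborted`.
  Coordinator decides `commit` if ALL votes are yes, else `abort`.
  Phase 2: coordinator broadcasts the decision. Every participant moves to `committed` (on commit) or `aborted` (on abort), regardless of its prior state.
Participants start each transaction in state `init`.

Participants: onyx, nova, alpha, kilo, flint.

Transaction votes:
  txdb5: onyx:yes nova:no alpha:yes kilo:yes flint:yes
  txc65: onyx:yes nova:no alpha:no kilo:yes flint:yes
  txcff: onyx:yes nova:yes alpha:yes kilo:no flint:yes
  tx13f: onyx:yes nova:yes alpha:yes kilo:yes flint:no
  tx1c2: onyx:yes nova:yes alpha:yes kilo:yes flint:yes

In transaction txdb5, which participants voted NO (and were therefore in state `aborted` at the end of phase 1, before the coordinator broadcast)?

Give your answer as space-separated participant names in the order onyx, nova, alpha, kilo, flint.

Answer: nova

Derivation:
Txn txdb5 phase 1: onyx yes -> prepared; nova no -> aborted; alpha yes -> prepared; kilo yes -> prepared; flint yes -> prepared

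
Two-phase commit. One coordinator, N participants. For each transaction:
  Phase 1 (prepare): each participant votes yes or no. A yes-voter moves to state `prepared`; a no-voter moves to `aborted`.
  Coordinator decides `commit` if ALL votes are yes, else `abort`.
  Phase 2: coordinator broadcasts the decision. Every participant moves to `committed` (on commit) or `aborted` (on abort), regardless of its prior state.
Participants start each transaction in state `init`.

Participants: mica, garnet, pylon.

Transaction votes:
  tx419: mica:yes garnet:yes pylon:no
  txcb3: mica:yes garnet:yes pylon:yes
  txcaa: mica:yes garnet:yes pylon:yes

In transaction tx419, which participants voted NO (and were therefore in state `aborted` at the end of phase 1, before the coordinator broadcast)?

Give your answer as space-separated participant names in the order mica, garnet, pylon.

Answer: pylon

Derivation:
Txn tx419 phase 1: mica yes -> prepared; garnet yes -> prepared; pylon no -> aborted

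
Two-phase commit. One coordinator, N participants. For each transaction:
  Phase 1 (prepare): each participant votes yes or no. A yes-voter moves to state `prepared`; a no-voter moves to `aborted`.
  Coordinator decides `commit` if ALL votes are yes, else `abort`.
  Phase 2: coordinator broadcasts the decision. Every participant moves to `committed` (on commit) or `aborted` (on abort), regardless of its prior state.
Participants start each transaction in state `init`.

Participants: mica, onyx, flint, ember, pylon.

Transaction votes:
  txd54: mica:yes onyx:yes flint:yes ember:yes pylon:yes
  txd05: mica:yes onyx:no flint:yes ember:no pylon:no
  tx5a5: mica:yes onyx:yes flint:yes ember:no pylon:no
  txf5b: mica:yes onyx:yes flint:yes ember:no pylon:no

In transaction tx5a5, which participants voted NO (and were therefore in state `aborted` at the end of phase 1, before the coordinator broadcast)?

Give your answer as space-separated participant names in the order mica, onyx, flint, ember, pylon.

Answer: ember pylon

Derivation:
Txn tx5a5 phase 1: mica yes -> prepared; onyx yes -> prepared; flint yes -> prepared; ember no -> aborted; pylon no -> aborted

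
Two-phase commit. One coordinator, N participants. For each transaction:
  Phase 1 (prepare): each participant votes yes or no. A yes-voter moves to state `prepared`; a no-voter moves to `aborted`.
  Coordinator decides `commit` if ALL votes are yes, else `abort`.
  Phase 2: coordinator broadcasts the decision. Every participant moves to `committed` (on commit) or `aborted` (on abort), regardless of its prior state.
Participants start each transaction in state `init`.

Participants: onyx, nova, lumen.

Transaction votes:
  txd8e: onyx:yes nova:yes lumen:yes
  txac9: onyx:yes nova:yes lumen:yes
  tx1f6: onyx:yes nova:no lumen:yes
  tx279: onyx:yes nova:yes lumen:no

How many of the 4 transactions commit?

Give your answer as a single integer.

Answer: 2

Derivation:
txd8e: all yes -> commit (commits=1)
txac9: all yes -> commit (commits=2)
tx1f6: no from nova -> abort (commits=2)
tx279: no from lumen -> abort (commits=2)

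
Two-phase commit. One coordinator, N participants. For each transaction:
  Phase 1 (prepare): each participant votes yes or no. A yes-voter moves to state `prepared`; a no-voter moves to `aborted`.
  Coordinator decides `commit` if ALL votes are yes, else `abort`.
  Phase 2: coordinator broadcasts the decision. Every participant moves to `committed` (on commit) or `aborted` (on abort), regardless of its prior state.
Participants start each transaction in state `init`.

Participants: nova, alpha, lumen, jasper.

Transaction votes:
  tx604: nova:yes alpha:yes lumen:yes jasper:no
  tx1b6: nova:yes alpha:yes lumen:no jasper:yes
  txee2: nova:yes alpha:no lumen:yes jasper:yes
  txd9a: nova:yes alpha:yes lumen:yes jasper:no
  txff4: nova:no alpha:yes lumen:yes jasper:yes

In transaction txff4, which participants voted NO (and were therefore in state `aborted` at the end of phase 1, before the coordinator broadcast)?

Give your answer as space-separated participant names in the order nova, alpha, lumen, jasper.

Answer: nova

Derivation:
Txn txff4 phase 1: nova no -> aborted; alpha yes -> prepared; lumen yes -> prepared; jasper yes -> prepared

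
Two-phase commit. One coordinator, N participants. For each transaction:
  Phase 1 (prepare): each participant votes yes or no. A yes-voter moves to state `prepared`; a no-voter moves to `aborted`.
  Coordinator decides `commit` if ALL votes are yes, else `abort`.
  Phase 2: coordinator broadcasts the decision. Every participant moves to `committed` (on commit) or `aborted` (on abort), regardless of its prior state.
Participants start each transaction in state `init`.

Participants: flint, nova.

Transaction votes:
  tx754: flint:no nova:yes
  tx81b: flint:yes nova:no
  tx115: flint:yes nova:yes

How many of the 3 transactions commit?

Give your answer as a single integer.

Answer: 1

Derivation:
tx754: no from flint -> abort (commits=0)
tx81b: no from nova -> abort (commits=0)
tx115: all yes -> commit (commits=1)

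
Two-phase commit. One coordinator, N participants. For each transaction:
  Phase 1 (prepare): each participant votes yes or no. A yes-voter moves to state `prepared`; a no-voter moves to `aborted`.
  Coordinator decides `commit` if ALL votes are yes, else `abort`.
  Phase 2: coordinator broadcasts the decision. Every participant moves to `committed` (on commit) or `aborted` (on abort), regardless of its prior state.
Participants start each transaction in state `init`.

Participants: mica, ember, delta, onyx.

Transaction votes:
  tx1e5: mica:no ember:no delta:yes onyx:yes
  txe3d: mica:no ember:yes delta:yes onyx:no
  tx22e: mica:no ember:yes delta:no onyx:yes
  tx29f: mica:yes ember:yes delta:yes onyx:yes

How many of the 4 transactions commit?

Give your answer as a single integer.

Answer: 1

Derivation:
tx1e5: no from mica, ember -> abort (commits=0)
txe3d: no from mica, onyx -> abort (commits=0)
tx22e: no from mica, delta -> abort (commits=0)
tx29f: all yes -> commit (commits=1)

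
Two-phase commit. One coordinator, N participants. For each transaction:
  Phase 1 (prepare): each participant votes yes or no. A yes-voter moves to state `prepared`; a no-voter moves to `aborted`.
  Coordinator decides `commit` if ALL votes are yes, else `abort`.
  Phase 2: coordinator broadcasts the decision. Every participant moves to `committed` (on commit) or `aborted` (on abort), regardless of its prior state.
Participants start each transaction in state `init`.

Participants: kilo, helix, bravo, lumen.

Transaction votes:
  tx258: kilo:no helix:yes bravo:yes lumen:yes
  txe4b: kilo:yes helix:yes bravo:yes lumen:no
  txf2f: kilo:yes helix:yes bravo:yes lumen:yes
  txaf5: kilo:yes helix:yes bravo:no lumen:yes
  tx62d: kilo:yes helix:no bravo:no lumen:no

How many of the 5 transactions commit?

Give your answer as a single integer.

Answer: 1

Derivation:
tx258: no from kilo -> abort (commits=0)
txe4b: no from lumen -> abort (commits=0)
txf2f: all yes -> commit (commits=1)
txaf5: no from bravo -> abort (commits=1)
tx62d: no from helix, bravo, lumen -> abort (commits=1)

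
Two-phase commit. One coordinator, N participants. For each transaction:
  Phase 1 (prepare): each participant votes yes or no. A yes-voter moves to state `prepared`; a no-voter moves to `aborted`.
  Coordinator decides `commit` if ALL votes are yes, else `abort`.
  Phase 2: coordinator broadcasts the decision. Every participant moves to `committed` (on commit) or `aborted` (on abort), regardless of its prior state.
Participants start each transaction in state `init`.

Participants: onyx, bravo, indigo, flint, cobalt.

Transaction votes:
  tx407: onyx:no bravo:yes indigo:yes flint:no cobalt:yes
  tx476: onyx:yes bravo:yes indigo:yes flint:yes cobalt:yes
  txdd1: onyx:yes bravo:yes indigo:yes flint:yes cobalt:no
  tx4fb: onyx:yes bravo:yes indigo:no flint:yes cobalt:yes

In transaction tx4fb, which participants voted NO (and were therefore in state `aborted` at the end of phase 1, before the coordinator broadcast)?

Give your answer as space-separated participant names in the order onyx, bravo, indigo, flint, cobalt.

Txn tx4fb phase 1: onyx yes -> prepared; bravo yes -> prepared; indigo no -> aborted; flint yes -> prepared; cobalt yes -> prepared

Answer: indigo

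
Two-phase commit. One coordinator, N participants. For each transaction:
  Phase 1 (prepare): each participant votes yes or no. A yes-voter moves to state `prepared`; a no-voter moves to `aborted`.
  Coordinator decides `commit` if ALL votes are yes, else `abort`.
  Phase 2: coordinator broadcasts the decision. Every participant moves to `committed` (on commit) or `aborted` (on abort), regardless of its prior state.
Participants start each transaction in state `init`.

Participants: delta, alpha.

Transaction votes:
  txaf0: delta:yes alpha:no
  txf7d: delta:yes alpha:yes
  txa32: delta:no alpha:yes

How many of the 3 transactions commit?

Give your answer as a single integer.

txaf0: no from alpha -> abort (commits=0)
txf7d: all yes -> commit (commits=1)
txa32: no from delta -> abort (commits=1)

Answer: 1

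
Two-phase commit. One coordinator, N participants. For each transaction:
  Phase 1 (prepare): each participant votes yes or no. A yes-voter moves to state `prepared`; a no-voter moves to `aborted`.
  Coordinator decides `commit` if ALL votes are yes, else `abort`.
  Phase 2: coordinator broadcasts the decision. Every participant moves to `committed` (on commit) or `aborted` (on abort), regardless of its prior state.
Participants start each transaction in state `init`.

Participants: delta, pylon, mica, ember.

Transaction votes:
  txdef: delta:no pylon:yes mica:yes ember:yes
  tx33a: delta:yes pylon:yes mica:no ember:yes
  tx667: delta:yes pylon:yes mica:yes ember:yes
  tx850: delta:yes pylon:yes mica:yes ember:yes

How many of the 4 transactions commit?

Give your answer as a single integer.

Answer: 2

Derivation:
txdef: no from delta -> abort (commits=0)
tx33a: no from mica -> abort (commits=0)
tx667: all yes -> commit (commits=1)
tx850: all yes -> commit (commits=2)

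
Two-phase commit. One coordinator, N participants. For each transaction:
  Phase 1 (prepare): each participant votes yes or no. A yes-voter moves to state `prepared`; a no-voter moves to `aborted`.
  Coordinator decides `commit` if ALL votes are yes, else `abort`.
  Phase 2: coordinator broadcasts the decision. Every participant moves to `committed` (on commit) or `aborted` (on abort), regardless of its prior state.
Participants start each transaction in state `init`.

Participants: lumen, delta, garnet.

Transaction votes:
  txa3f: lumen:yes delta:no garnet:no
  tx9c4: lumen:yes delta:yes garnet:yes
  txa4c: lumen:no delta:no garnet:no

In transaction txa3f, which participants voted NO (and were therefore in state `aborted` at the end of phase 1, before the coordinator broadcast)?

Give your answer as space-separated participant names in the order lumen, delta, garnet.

Answer: delta garnet

Derivation:
Txn txa3f phase 1: lumen yes -> prepared; delta no -> aborted; garnet no -> aborted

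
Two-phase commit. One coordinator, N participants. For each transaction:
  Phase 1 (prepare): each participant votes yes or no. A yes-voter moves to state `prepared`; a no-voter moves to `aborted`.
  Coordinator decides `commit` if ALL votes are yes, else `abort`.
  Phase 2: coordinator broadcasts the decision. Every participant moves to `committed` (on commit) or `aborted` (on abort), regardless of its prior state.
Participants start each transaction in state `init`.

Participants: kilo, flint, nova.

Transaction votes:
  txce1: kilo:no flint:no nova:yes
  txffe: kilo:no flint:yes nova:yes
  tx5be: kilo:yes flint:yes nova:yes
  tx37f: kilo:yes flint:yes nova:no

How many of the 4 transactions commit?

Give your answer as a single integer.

txce1: no from kilo, flint -> abort (commits=0)
txffe: no from kilo -> abort (commits=0)
tx5be: all yes -> commit (commits=1)
tx37f: no from nova -> abort (commits=1)

Answer: 1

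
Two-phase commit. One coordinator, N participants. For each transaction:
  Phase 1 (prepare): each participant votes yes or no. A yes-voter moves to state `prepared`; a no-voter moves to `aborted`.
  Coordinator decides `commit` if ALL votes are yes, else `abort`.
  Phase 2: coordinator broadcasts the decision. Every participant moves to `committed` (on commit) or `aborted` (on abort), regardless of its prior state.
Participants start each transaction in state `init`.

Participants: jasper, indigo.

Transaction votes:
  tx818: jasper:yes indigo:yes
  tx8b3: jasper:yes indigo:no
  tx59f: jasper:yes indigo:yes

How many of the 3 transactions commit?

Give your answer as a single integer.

tx818: all yes -> commit (commits=1)
tx8b3: no from indigo -> abort (commits=1)
tx59f: all yes -> commit (commits=2)

Answer: 2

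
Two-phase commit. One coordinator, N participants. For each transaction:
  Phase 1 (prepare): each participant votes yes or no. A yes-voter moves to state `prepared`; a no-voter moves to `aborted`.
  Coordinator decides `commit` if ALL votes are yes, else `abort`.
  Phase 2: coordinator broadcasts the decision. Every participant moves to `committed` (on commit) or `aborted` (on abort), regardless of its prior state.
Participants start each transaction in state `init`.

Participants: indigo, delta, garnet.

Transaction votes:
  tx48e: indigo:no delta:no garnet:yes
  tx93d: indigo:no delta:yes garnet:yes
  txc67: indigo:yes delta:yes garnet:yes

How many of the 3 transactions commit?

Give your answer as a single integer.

tx48e: no from indigo, delta -> abort (commits=0)
tx93d: no from indigo -> abort (commits=0)
txc67: all yes -> commit (commits=1)

Answer: 1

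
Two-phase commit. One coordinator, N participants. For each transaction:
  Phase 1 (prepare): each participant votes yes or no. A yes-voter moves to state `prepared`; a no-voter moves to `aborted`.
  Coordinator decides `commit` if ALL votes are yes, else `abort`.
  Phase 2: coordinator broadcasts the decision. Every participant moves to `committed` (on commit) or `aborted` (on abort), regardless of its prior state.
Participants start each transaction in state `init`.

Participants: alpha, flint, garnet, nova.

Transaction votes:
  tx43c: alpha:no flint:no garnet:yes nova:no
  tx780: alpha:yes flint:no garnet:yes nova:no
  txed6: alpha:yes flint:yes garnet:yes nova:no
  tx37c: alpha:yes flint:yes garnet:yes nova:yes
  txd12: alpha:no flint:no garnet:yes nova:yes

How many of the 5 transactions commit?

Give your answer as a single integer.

tx43c: no from alpha, flint, nova -> abort (commits=0)
tx780: no from flint, nova -> abort (commits=0)
txed6: no from nova -> abort (commits=0)
tx37c: all yes -> commit (commits=1)
txd12: no from alpha, flint -> abort (commits=1)

Answer: 1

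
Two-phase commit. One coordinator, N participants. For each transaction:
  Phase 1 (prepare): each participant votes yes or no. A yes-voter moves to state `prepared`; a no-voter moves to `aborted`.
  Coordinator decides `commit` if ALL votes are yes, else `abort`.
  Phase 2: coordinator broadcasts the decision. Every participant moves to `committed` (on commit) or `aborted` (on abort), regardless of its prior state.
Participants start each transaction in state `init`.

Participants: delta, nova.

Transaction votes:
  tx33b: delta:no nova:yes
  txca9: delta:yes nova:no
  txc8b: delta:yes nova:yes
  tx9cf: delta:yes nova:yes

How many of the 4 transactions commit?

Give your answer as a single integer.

Answer: 2

Derivation:
tx33b: no from delta -> abort (commits=0)
txca9: no from nova -> abort (commits=0)
txc8b: all yes -> commit (commits=1)
tx9cf: all yes -> commit (commits=2)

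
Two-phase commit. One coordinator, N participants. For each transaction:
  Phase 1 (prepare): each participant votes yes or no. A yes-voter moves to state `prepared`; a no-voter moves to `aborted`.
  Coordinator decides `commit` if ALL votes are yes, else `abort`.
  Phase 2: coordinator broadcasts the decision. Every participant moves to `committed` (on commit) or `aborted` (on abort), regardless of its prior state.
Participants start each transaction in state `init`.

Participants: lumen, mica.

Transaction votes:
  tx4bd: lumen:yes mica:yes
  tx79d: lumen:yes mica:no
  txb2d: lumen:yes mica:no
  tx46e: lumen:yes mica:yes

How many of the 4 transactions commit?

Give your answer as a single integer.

tx4bd: all yes -> commit (commits=1)
tx79d: no from mica -> abort (commits=1)
txb2d: no from mica -> abort (commits=1)
tx46e: all yes -> commit (commits=2)

Answer: 2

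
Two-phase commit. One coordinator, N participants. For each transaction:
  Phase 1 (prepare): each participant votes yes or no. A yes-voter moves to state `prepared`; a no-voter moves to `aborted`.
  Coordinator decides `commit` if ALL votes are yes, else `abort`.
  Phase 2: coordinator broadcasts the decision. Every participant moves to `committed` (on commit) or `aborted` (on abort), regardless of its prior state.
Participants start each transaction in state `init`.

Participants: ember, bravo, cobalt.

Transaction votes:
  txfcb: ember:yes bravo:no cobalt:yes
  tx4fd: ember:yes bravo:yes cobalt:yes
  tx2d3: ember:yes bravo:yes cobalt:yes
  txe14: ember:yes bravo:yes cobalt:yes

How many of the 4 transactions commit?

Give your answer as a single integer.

txfcb: no from bravo -> abort (commits=0)
tx4fd: all yes -> commit (commits=1)
tx2d3: all yes -> commit (commits=2)
txe14: all yes -> commit (commits=3)

Answer: 3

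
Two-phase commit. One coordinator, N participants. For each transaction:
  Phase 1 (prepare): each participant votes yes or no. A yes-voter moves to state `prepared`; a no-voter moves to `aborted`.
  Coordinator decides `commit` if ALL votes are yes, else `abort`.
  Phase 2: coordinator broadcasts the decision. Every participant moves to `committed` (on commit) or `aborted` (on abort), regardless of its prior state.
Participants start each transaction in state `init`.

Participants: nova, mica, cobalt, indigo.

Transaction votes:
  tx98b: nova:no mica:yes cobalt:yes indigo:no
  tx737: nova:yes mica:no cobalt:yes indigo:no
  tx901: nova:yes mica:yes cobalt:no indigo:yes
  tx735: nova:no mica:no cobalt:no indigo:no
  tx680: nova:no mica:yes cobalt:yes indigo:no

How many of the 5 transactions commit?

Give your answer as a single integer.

tx98b: no from nova, indigo -> abort (commits=0)
tx737: no from mica, indigo -> abort (commits=0)
tx901: no from cobalt -> abort (commits=0)
tx735: no from nova, mica, cobalt, indigo -> abort (commits=0)
tx680: no from nova, indigo -> abort (commits=0)

Answer: 0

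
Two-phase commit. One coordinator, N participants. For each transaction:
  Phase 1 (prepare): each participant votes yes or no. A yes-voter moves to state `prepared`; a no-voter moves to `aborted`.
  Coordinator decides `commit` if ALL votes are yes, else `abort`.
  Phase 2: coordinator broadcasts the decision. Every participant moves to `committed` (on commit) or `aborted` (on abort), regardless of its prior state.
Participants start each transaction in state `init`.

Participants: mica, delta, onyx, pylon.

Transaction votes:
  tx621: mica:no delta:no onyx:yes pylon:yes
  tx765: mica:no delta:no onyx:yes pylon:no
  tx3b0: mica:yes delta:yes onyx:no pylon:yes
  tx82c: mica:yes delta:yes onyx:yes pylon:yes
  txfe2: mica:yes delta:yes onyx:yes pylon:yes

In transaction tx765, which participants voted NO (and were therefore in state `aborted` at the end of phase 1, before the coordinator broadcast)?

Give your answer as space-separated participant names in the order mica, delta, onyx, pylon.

Answer: mica delta pylon

Derivation:
Txn tx765 phase 1: mica no -> aborted; delta no -> aborted; onyx yes -> prepared; pylon no -> aborted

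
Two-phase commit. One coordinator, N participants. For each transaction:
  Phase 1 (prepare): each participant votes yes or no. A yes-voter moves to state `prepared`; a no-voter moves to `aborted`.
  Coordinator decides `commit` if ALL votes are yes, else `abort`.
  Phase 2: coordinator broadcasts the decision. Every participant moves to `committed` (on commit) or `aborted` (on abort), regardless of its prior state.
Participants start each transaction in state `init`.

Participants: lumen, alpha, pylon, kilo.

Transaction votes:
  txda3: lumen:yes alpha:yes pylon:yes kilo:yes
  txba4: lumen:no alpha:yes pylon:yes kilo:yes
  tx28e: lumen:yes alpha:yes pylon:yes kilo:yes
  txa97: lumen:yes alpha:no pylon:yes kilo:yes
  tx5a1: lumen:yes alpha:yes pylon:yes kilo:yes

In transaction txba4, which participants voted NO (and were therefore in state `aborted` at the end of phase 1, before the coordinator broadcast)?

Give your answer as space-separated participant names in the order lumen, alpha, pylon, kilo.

Txn txba4 phase 1: lumen no -> aborted; alpha yes -> prepared; pylon yes -> prepared; kilo yes -> prepared

Answer: lumen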